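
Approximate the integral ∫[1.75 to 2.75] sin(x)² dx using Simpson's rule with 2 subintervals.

f(x) = sin(x)²
a = 1.75, b = 2.75, n = 2
h = (b - a)/n = 0.500000

Simpson's rule: (h/3)[f(x₀) + 4f(x₁) + 2f(x₂) + ... + f(xₙ)]

x_0 = 1.7500, f(x_0) = 0.968228, coefficient = 1
x_1 = 2.2500, f(x_1) = 0.605398, coefficient = 4
x_2 = 2.7500, f(x_2) = 0.145665, coefficient = 1

I ≈ (0.500000/3) × 3.535485 = 0.589248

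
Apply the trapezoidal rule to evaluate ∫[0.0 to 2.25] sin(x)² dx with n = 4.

f(x) = sin(x)²
a = 0.0, b = 2.25, n = 4
h = (b - a)/n = 0.562500

Trapezoidal rule: (h/2)[f(x₀) + 2f(x₁) + 2f(x₂) + ... + f(xₙ)]

x_0 = 0.0000, f(x_0) = 0.000000, coefficient = 1
x_1 = 0.5625, f(x_1) = 0.284412, coefficient = 2
x_2 = 1.1250, f(x_2) = 0.814087, coefficient = 2
x_3 = 1.6875, f(x_3) = 0.986442, coefficient = 2
x_4 = 2.2500, f(x_4) = 0.605398, coefficient = 1

I ≈ (0.562500/2) × 4.775279 = 1.343047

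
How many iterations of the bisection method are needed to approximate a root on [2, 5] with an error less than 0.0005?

We need (b-a)/2^n ≤ 0.0005
(5 - 2)/2^n ≤ 0.0005
3/2^n ≤ 0.0005
2^n ≥ 6000
n ≥ log₂(6000) = 12.55
n ≥ 13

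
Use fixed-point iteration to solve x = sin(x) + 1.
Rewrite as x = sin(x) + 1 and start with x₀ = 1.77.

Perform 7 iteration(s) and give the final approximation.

Equation: x = sin(x) + 1
Fixed-point form: x = sin(x) + 1
x₀ = 1.77

x_1 = g(1.770000) = 1.980224
x_2 = g(1.980224) = 1.917349
x_3 = g(1.917349) = 1.940549
x_4 = g(1.940549) = 1.932417
x_5 = g(1.932417) = 1.935325
x_6 = g(1.935325) = 1.934292
x_7 = g(1.934292) = 1.934660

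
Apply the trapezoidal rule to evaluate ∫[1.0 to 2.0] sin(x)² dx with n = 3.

f(x) = sin(x)²
a = 1.0, b = 2.0, n = 3
h = (b - a)/n = 0.333333

Trapezoidal rule: (h/2)[f(x₀) + 2f(x₁) + 2f(x₂) + ... + f(xₙ)]

x_0 = 1.0000, f(x_0) = 0.708073, coefficient = 1
x_1 = 1.3333, f(x_1) = 0.944663, coefficient = 2
x_2 = 1.6667, f(x_2) = 0.990837, coefficient = 2
x_3 = 2.0000, f(x_3) = 0.826822, coefficient = 1

I ≈ (0.333333/2) × 5.405896 = 0.900983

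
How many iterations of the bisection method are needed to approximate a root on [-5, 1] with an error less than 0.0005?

We need (b-a)/2^n ≤ 0.0005
(1 - (-5))/2^n ≤ 0.0005
6/2^n ≤ 0.0005
2^n ≥ 12000
n ≥ log₂(12000) = 13.55
n ≥ 14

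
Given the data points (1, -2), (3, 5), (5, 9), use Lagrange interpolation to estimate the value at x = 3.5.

Lagrange interpolation formula:
P(x) = Σ yᵢ × Lᵢ(x)
where Lᵢ(x) = Π_{j≠i} (x - xⱼ)/(xᵢ - xⱼ)

L_0(3.5) = (3.5 - 3)/(1 - 3) × (3.5 - 5)/(1 - 5) = -0.093750
L_1(3.5) = (3.5 - 1)/(3 - 1) × (3.5 - 5)/(3 - 5) = 0.937500
L_2(3.5) = (3.5 - 1)/(5 - 1) × (3.5 - 3)/(5 - 3) = 0.156250

P(3.5) = (-2)×L_0(3.5) + 5×L_1(3.5) + 9×L_2(3.5)
P(3.5) = 6.281250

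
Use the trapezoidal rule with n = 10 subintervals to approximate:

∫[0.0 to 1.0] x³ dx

f(x) = x³
a = 0.0, b = 1.0, n = 10
h = (b - a)/n = 0.100000

Trapezoidal rule: (h/2)[f(x₀) + 2f(x₁) + 2f(x₂) + ... + f(xₙ)]

x_0 = 0.0000, f(x_0) = 0.000000, coefficient = 1
x_1 = 0.1000, f(x_1) = 0.001000, coefficient = 2
x_2 = 0.2000, f(x_2) = 0.008000, coefficient = 2
x_3 = 0.3000, f(x_3) = 0.027000, coefficient = 2
x_4 = 0.4000, f(x_4) = 0.064000, coefficient = 2
x_5 = 0.5000, f(x_5) = 0.125000, coefficient = 2
x_6 = 0.6000, f(x_6) = 0.216000, coefficient = 2
x_7 = 0.7000, f(x_7) = 0.343000, coefficient = 2
x_8 = 0.8000, f(x_8) = 0.512000, coefficient = 2
x_9 = 0.9000, f(x_9) = 0.729000, coefficient = 2
x_10 = 1.0000, f(x_10) = 1.000000, coefficient = 1

I ≈ (0.100000/2) × 5.050000 = 0.252500
Exact value: 0.250000
Error: 0.002500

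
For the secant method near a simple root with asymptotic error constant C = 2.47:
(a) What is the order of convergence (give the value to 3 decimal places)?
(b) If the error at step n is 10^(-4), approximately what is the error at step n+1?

(a) Secant method has superlinear convergence with order φ = (1+√5)/2 ≈ 1.618.
    This means |e_{n+1}| ≈ C|e_n|^1.618.

(b) With |e_n| = 10^(-4) and C = 2.47:
    |e_{n+1}| ≈ 2.47 × (10^(-4))^1.618 = 2.47 × 10^(-6.47)

(a) ≈ 1.618 (golden ratio); (b) |e_{n+1}| ≈ 8.328e-07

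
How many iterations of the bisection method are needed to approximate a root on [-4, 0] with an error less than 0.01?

We need (b-a)/2^n ≤ 0.01
(0 - (-4))/2^n ≤ 0.01
4/2^n ≤ 0.01
2^n ≥ 400
n ≥ log₂(400) = 8.64
n ≥ 9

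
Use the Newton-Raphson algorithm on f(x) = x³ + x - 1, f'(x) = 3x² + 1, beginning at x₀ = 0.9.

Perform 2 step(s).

f(x) = x³ + x - 1
f'(x) = 3x² + 1
x₀ = 0.9

Newton-Raphson formula: x_{n+1} = x_n - f(x_n)/f'(x_n)

Iteration 1:
  f(0.900000) = 0.629000
  f'(0.900000) = 3.430000
  x_1 = 0.900000 - 0.629000/3.430000 = 0.716618
Iteration 2:
  f(0.716618) = 0.084631
  f'(0.716618) = 2.540624
  x_2 = 0.716618 - 0.084631/2.540624 = 0.683307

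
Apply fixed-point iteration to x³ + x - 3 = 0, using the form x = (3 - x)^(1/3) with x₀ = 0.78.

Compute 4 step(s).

Equation: x³ + x - 3 = 0
Fixed-point form: x = (3 - x)^(1/3)
x₀ = 0.78

x_1 = g(0.780000) = 1.304521
x_2 = g(1.304521) = 1.192424
x_3 = g(1.192424) = 1.218145
x_4 = g(1.218145) = 1.212339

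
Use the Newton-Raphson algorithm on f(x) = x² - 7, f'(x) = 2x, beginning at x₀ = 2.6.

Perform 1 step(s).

f(x) = x² - 7
f'(x) = 2x
x₀ = 2.6

Newton-Raphson formula: x_{n+1} = x_n - f(x_n)/f'(x_n)

Iteration 1:
  f(2.600000) = -0.240000
  f'(2.600000) = 5.200000
  x_1 = 2.600000 - (-0.240000)/5.200000 = 2.646154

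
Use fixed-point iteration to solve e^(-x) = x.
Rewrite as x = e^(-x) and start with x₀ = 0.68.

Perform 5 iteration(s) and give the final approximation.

Equation: e^(-x) = x
Fixed-point form: x = e^(-x)
x₀ = 0.68

x_1 = g(0.680000) = 0.506617
x_2 = g(0.506617) = 0.602531
x_3 = g(0.602531) = 0.547425
x_4 = g(0.547425) = 0.578438
x_5 = g(0.578438) = 0.560774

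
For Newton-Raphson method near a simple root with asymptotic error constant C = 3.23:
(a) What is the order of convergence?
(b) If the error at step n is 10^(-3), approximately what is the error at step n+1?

(a) Newton-Raphson has quadratic (order 2) convergence near simple roots.
    This means |e_{n+1}| ≈ C|e_n|².

(b) With |e_n| = 10^(-3) and C = 3.23:
    |e_{n+1}| ≈ 3.23 × (10^(-3))² = 3.23 × 10^(-6)

(a) 2 (quadratic); (b) |e_{n+1}| ≈ 3.230e-06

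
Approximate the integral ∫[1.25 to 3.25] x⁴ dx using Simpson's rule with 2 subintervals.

f(x) = x⁴
a = 1.25, b = 3.25, n = 2
h = (b - a)/n = 1.000000

Simpson's rule: (h/3)[f(x₀) + 4f(x₁) + 2f(x₂) + ... + f(xₙ)]

x_0 = 1.2500, f(x_0) = 2.441406, coefficient = 1
x_1 = 2.2500, f(x_1) = 25.628906, coefficient = 4
x_2 = 3.2500, f(x_2) = 111.566406, coefficient = 1

I ≈ (1.000000/3) × 216.523438 = 72.174479
Exact value: 71.907813
Error: 0.266667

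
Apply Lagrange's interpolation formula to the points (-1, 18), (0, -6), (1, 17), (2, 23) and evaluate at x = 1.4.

Lagrange interpolation formula:
P(x) = Σ yᵢ × Lᵢ(x)
where Lᵢ(x) = Π_{j≠i} (x - xⱼ)/(xᵢ - xⱼ)

L_0(1.4) = (1.4 - 0)/(-1 - 0) × (1.4 - 1)/(-1 - 1) × (1.4 - 2)/(-1 - 2) = 0.056000
L_1(1.4) = (1.4 - (-1))/(0 - (-1)) × (1.4 - 1)/(0 - 1) × (1.4 - 2)/(0 - 2) = -0.288000
L_2(1.4) = (1.4 - (-1))/(1 - (-1)) × (1.4 - 0)/(1 - 0) × (1.4 - 2)/(1 - 2) = 1.008000
L_3(1.4) = (1.4 - (-1))/(2 - (-1)) × (1.4 - 0)/(2 - 0) × (1.4 - 1)/(2 - 1) = 0.224000

P(1.4) = 18×L_0(1.4) + (-6)×L_1(1.4) + 17×L_2(1.4) + 23×L_3(1.4)
P(1.4) = 25.024000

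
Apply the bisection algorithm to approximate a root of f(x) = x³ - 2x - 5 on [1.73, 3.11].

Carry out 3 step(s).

f(x) = x³ - 2x - 5
Initial interval: [1.73, 3.11]

Iteration 1:
  c_1 = (1.730000 + 3.110000)/2 = 2.420000
  f(c_1) = f(2.420000) = 4.332488
  f(a) × f(c) < 0, new interval: [1.730000, 2.420000]
Iteration 2:
  c_2 = (1.730000 + 2.420000)/2 = 2.075000
  f(c_2) = f(2.075000) = -0.215828
  f(a) × f(c) ≥ 0, new interval: [2.075000, 2.420000]
Iteration 3:
  c_3 = (2.075000 + 2.420000)/2 = 2.247500
  f(c_3) = f(2.247500) = 1.857698
  f(a) × f(c) < 0, new interval: [2.075000, 2.247500]

After 3 iteration(s), the approximation is c_3 = 2.247500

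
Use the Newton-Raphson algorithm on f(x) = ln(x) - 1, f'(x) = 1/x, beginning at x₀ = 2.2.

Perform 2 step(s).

f(x) = ln(x) - 1
f'(x) = 1/x
x₀ = 2.2

Newton-Raphson formula: x_{n+1} = x_n - f(x_n)/f'(x_n)

Iteration 1:
  f(2.200000) = -0.211543
  f'(2.200000) = 0.454545
  x_1 = 2.200000 - (-0.211543)/0.454545 = 2.665394
Iteration 2:
  f(2.665394) = -0.019648
  f'(2.665394) = 0.375179
  x_2 = 2.665394 - (-0.019648)/0.375179 = 2.717764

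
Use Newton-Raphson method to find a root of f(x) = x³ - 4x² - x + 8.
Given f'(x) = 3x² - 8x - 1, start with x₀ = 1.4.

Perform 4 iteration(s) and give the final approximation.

f(x) = x³ - 4x² - x + 8
f'(x) = 3x² - 8x - 1
x₀ = 1.4

Newton-Raphson formula: x_{n+1} = x_n - f(x_n)/f'(x_n)

Iteration 1:
  f(1.400000) = 1.504000
  f'(1.400000) = -6.320000
  x_1 = 1.400000 - 1.504000/(-6.320000) = 1.637975
Iteration 2:
  f(1.637975) = 0.024803
  f'(1.637975) = -6.054914
  x_2 = 1.637975 - 0.024803/(-6.054914) = 1.642071
Iteration 3:
  f(1.642071) = 0.000015
  f'(1.642071) = -6.047376
  x_3 = 1.642071 - 0.000015/(-6.047376) = 1.642074
Iteration 4:
  f(1.642074) = 0.000000
  f'(1.642074) = -6.047372
  x_4 = 1.642074 - 0.000000/(-6.047372) = 1.642074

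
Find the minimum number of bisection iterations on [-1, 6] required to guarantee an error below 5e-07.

We need (b-a)/2^n ≤ 5e-07
(6 - (-1))/2^n ≤ 5e-07
7/2^n ≤ 5e-07
2^n ≥ 14000000
n ≥ log₂(14000000) = 23.74
n ≥ 24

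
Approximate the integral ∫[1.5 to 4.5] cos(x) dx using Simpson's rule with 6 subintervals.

f(x) = cos(x)
a = 1.5, b = 4.5, n = 6
h = (b - a)/n = 0.500000

Simpson's rule: (h/3)[f(x₀) + 4f(x₁) + 2f(x₂) + ... + f(xₙ)]

x_0 = 1.5000, f(x_0) = 0.070737, coefficient = 1
x_1 = 2.0000, f(x_1) = -0.416147, coefficient = 4
x_2 = 2.5000, f(x_2) = -0.801144, coefficient = 2
x_3 = 3.0000, f(x_3) = -0.989992, coefficient = 4
x_4 = 3.5000, f(x_4) = -0.936457, coefficient = 2
x_5 = 4.0000, f(x_5) = -0.653644, coefficient = 4
x_6 = 4.5000, f(x_6) = -0.210796, coefficient = 1

I ≈ (0.500000/3) × -11.854391 = -1.975732
Exact value: -1.975025
Error: 0.000707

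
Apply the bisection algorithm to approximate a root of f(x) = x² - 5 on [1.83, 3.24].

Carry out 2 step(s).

f(x) = x² - 5
Initial interval: [1.83, 3.24]

Iteration 1:
  c_1 = (1.830000 + 3.240000)/2 = 2.535000
  f(c_1) = f(2.535000) = 1.426225
  f(a) × f(c) < 0, new interval: [1.830000, 2.535000]
Iteration 2:
  c_2 = (1.830000 + 2.535000)/2 = 2.182500
  f(c_2) = f(2.182500) = -0.236694
  f(a) × f(c) ≥ 0, new interval: [2.182500, 2.535000]

After 2 iteration(s), the approximation is c_2 = 2.182500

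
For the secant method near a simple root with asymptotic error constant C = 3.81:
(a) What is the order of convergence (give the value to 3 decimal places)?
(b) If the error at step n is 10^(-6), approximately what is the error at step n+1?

(a) Secant method has superlinear convergence with order φ = (1+√5)/2 ≈ 1.618.
    This means |e_{n+1}| ≈ C|e_n|^1.618.

(b) With |e_n| = 10^(-6) and C = 3.81:
    |e_{n+1}| ≈ 3.81 × (10^(-6))^1.618 = 3.81 × 10^(-9.71)

(a) ≈ 1.618 (golden ratio); (b) |e_{n+1}| ≈ 7.460e-10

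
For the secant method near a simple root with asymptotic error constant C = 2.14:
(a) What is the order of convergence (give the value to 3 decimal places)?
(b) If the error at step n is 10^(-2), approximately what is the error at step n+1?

(a) Secant method has superlinear convergence with order φ = (1+√5)/2 ≈ 1.618.
    This means |e_{n+1}| ≈ C|e_n|^1.618.

(b) With |e_n| = 10^(-2) and C = 2.14:
    |e_{n+1}| ≈ 2.14 × (10^(-2))^1.618 = 2.14 × 10^(-3.24)

(a) ≈ 1.618 (golden ratio); (b) |e_{n+1}| ≈ 1.243e-03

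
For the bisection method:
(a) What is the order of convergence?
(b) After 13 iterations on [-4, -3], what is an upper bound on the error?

(a) Bisection has linear (order 1) convergence; the error is halved each step.

(b) Error bound = (b-a)/2^n = (-3 - (-4))/2^{13}
    = 1/2^{13}

(a) 1 (linear); (b) error ≤ 1.22e-04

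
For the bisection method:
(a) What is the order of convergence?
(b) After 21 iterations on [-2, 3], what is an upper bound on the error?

(a) Bisection has linear (order 1) convergence; the error is halved each step.

(b) Error bound = (b-a)/2^n = (3 - (-2))/2^{21}
    = 5/2^{21}

(a) 1 (linear); (b) error ≤ 2.38e-06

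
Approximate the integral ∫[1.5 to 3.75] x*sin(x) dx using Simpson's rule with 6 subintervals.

f(x) = x*sin(x)
a = 1.5, b = 3.75, n = 6
h = (b - a)/n = 0.375000

Simpson's rule: (h/3)[f(x₀) + 4f(x₁) + 2f(x₂) + ... + f(xₙ)]

x_0 = 1.5000, f(x_0) = 1.496242, coefficient = 1
x_1 = 1.8750, f(x_1) = 1.788911, coefficient = 4
x_2 = 2.2500, f(x_2) = 1.750665, coefficient = 2
x_3 = 2.6250, f(x_3) = 1.296541, coefficient = 4
x_4 = 3.0000, f(x_4) = 0.423360, coefficient = 2
x_5 = 3.3750, f(x_5) = -0.780617, coefficient = 4
x_6 = 3.7500, f(x_6) = -2.143355, coefficient = 1

I ≈ (0.375000/3) × 12.920277 = 1.615035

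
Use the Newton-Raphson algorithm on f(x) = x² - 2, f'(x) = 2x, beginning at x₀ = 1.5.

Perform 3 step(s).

f(x) = x² - 2
f'(x) = 2x
x₀ = 1.5

Newton-Raphson formula: x_{n+1} = x_n - f(x_n)/f'(x_n)

Iteration 1:
  f(1.500000) = 0.250000
  f'(1.500000) = 3.000000
  x_1 = 1.500000 - 0.250000/3.000000 = 1.416667
Iteration 2:
  f(1.416667) = 0.006944
  f'(1.416667) = 2.833333
  x_2 = 1.416667 - 0.006944/2.833333 = 1.414216
Iteration 3:
  f(1.414216) = 0.000006
  f'(1.414216) = 2.828431
  x_3 = 1.414216 - 0.000006/2.828431 = 1.414214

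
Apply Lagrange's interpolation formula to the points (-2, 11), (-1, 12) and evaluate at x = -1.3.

Lagrange interpolation formula:
P(x) = Σ yᵢ × Lᵢ(x)
where Lᵢ(x) = Π_{j≠i} (x - xⱼ)/(xᵢ - xⱼ)

L_0(-1.3) = (-1.3 - (-1))/(-2 - (-1)) = 0.300000
L_1(-1.3) = (-1.3 - (-2))/(-1 - (-2)) = 0.700000

P(-1.3) = 11×L_0(-1.3) + 12×L_1(-1.3)
P(-1.3) = 11.700000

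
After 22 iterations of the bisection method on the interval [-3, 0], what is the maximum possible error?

Bisection error bound: |error| ≤ (b-a)/2^n
|error| ≤ (0 - (-3))/2^22 = 3/2^22
|error| ≤ 0.0000007153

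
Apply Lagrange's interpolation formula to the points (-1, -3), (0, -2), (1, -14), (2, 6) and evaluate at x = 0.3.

Lagrange interpolation formula:
P(x) = Σ yᵢ × Lᵢ(x)
where Lᵢ(x) = Π_{j≠i} (x - xⱼ)/(xᵢ - xⱼ)

L_0(0.3) = (0.3 - 0)/(-1 - 0) × (0.3 - 1)/(-1 - 1) × (0.3 - 2)/(-1 - 2) = -0.059500
L_1(0.3) = (0.3 - (-1))/(0 - (-1)) × (0.3 - 1)/(0 - 1) × (0.3 - 2)/(0 - 2) = 0.773500
L_2(0.3) = (0.3 - (-1))/(1 - (-1)) × (0.3 - 0)/(1 - 0) × (0.3 - 2)/(1 - 2) = 0.331500
L_3(0.3) = (0.3 - (-1))/(2 - (-1)) × (0.3 - 0)/(2 - 0) × (0.3 - 1)/(2 - 1) = -0.045500

P(0.3) = (-3)×L_0(0.3) + (-2)×L_1(0.3) + (-14)×L_2(0.3) + 6×L_3(0.3)
P(0.3) = -6.282500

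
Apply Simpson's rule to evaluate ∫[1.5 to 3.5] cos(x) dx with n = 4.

f(x) = cos(x)
a = 1.5, b = 3.5, n = 4
h = (b - a)/n = 0.500000

Simpson's rule: (h/3)[f(x₀) + 4f(x₁) + 2f(x₂) + ... + f(xₙ)]

x_0 = 1.5000, f(x_0) = 0.070737, coefficient = 1
x_1 = 2.0000, f(x_1) = -0.416147, coefficient = 4
x_2 = 2.5000, f(x_2) = -0.801144, coefficient = 2
x_3 = 3.0000, f(x_3) = -0.989992, coefficient = 4
x_4 = 3.5000, f(x_4) = -0.936457, coefficient = 1

I ≈ (0.500000/3) × -8.092564 = -1.348761
Exact value: -1.348278
Error: 0.000482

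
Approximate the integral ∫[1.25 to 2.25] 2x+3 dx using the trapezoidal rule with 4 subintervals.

f(x) = 2x+3
a = 1.25, b = 2.25, n = 4
h = (b - a)/n = 0.250000

Trapezoidal rule: (h/2)[f(x₀) + 2f(x₁) + 2f(x₂) + ... + f(xₙ)]

x_0 = 1.2500, f(x_0) = 5.500000, coefficient = 1
x_1 = 1.5000, f(x_1) = 6.000000, coefficient = 2
x_2 = 1.7500, f(x_2) = 6.500000, coefficient = 2
x_3 = 2.0000, f(x_3) = 7.000000, coefficient = 2
x_4 = 2.2500, f(x_4) = 7.500000, coefficient = 1

I ≈ (0.250000/2) × 52.000000 = 6.500000
Exact value: 6.500000
Error: 0.000000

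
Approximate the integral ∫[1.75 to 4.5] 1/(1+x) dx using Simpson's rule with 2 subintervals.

f(x) = 1/(1+x)
a = 1.75, b = 4.5, n = 2
h = (b - a)/n = 1.375000

Simpson's rule: (h/3)[f(x₀) + 4f(x₁) + 2f(x₂) + ... + f(xₙ)]

x_0 = 1.7500, f(x_0) = 0.363636, coefficient = 1
x_1 = 3.1250, f(x_1) = 0.242424, coefficient = 4
x_2 = 4.5000, f(x_2) = 0.181818, coefficient = 1

I ≈ (1.375000/3) × 1.515152 = 0.694444
Exact value: 0.693147
Error: 0.001297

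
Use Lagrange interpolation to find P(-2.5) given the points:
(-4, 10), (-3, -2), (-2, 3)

Lagrange interpolation formula:
P(x) = Σ yᵢ × Lᵢ(x)
where Lᵢ(x) = Π_{j≠i} (x - xⱼ)/(xᵢ - xⱼ)

L_0(-2.5) = (-2.5 - (-3))/(-4 - (-3)) × (-2.5 - (-2))/(-4 - (-2)) = -0.125000
L_1(-2.5) = (-2.5 - (-4))/(-3 - (-4)) × (-2.5 - (-2))/(-3 - (-2)) = 0.750000
L_2(-2.5) = (-2.5 - (-4))/(-2 - (-4)) × (-2.5 - (-3))/(-2 - (-3)) = 0.375000

P(-2.5) = 10×L_0(-2.5) + (-2)×L_1(-2.5) + 3×L_2(-2.5)
P(-2.5) = -1.625000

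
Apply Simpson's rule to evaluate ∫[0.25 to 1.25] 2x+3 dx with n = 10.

f(x) = 2x+3
a = 0.25, b = 1.25, n = 10
h = (b - a)/n = 0.100000

Simpson's rule: (h/3)[f(x₀) + 4f(x₁) + 2f(x₂) + ... + f(xₙ)]

x_0 = 0.2500, f(x_0) = 3.500000, coefficient = 1
x_1 = 0.3500, f(x_1) = 3.700000, coefficient = 4
x_2 = 0.4500, f(x_2) = 3.900000, coefficient = 2
x_3 = 0.5500, f(x_3) = 4.100000, coefficient = 4
x_4 = 0.6500, f(x_4) = 4.300000, coefficient = 2
x_5 = 0.7500, f(x_5) = 4.500000, coefficient = 4
x_6 = 0.8500, f(x_6) = 4.700000, coefficient = 2
x_7 = 0.9500, f(x_7) = 4.900000, coefficient = 4
x_8 = 1.0500, f(x_8) = 5.100000, coefficient = 2
x_9 = 1.1500, f(x_9) = 5.300000, coefficient = 4
x_10 = 1.2500, f(x_10) = 5.500000, coefficient = 1

I ≈ (0.100000/3) × 135.000000 = 4.500000
Exact value: 4.500000
Error: 0.000000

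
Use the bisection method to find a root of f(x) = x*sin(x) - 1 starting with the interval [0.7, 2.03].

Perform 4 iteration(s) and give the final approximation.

f(x) = x*sin(x) - 1
Initial interval: [0.7, 2.03]

Iteration 1:
  c_1 = (0.700000 + 2.030000)/2 = 1.365000
  f(c_1) = f(1.365000) = 0.336197
  f(a) × f(c) < 0, new interval: [0.700000, 1.365000]
Iteration 2:
  c_2 = (0.700000 + 1.365000)/2 = 1.032500
  f(c_2) = f(1.032500) = -0.113513
  f(a) × f(c) ≥ 0, new interval: [1.032500, 1.365000]
Iteration 3:
  c_3 = (1.032500 + 1.365000)/2 = 1.198750
  f(c_3) = f(1.198750) = 0.116738
  f(a) × f(c) < 0, new interval: [1.032500, 1.198750]
Iteration 4:
  c_4 = (1.032500 + 1.198750)/2 = 1.115625
  f(c_4) = f(1.115625) = 0.002038
  f(a) × f(c) < 0, new interval: [1.032500, 1.115625]

After 4 iteration(s), the approximation is c_4 = 1.115625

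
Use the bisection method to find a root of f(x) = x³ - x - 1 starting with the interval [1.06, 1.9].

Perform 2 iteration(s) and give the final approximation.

f(x) = x³ - x - 1
Initial interval: [1.06, 1.9]

Iteration 1:
  c_1 = (1.060000 + 1.900000)/2 = 1.480000
  f(c_1) = f(1.480000) = 0.761792
  f(a) × f(c) < 0, new interval: [1.060000, 1.480000]
Iteration 2:
  c_2 = (1.060000 + 1.480000)/2 = 1.270000
  f(c_2) = f(1.270000) = -0.221617
  f(a) × f(c) ≥ 0, new interval: [1.270000, 1.480000]

After 2 iteration(s), the approximation is c_2 = 1.270000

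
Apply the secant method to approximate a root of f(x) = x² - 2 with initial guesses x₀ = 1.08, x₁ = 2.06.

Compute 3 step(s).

f(x) = x² - 2
x₀ = 1.08, x₁ = 2.06

Secant formula: x_{n+1} = x_n - f(x_n)(x_n - x_{n-1})/(f(x_n) - f(x_{n-1}))

Iteration 1:
  f(1.080000) = -0.833600
  f(2.060000) = 2.243600
  x_2 = 2.060000 - 2.243600×(2.060000 - 1.080000)/(2.243600 - (-0.833600))
       = 1.345478
Iteration 2:
  f(2.060000) = 2.243600
  f(1.345478) = -0.189690
  x_3 = 1.345478 - (-0.189690)×(1.345478 - 2.060000)/(-0.189690 - 2.243600)
       = 1.401179
Iteration 3:
  f(1.345478) = -0.189690
  f(1.401179) = -0.036697
  x_4 = 1.401179 - (-0.036697)×(1.401179 - 1.345478)/(-0.036697 - (-0.189690))
       = 1.414540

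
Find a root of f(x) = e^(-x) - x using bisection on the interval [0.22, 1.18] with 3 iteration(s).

f(x) = e^(-x) - x
Initial interval: [0.22, 1.18]

Iteration 1:
  c_1 = (0.220000 + 1.180000)/2 = 0.700000
  f(c_1) = f(0.700000) = -0.203415
  f(a) × f(c) < 0, new interval: [0.220000, 0.700000]
Iteration 2:
  c_2 = (0.220000 + 0.700000)/2 = 0.460000
  f(c_2) = f(0.460000) = 0.171284
  f(a) × f(c) ≥ 0, new interval: [0.460000, 0.700000]
Iteration 3:
  c_3 = (0.460000 + 0.700000)/2 = 0.580000
  f(c_3) = f(0.580000) = -0.020102
  f(a) × f(c) < 0, new interval: [0.460000, 0.580000]

After 3 iteration(s), the approximation is c_3 = 0.580000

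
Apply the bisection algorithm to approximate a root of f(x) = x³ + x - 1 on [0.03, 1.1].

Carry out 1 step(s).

f(x) = x³ + x - 1
Initial interval: [0.03, 1.1]

Iteration 1:
  c_1 = (0.030000 + 1.100000)/2 = 0.565000
  f(c_1) = f(0.565000) = -0.254638
  f(a) × f(c) ≥ 0, new interval: [0.565000, 1.100000]

After 1 iteration(s), the approximation is c_1 = 0.565000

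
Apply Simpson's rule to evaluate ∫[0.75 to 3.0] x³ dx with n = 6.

f(x) = x³
a = 0.75, b = 3.0, n = 6
h = (b - a)/n = 0.375000

Simpson's rule: (h/3)[f(x₀) + 4f(x₁) + 2f(x₂) + ... + f(xₙ)]

x_0 = 0.7500, f(x_0) = 0.421875, coefficient = 1
x_1 = 1.1250, f(x_1) = 1.423828, coefficient = 4
x_2 = 1.5000, f(x_2) = 3.375000, coefficient = 2
x_3 = 1.8750, f(x_3) = 6.591797, coefficient = 4
x_4 = 2.2500, f(x_4) = 11.390625, coefficient = 2
x_5 = 2.6250, f(x_5) = 18.087891, coefficient = 4
x_6 = 3.0000, f(x_6) = 27.000000, coefficient = 1

I ≈ (0.375000/3) × 161.367188 = 20.170898
Exact value: 20.170898
Error: 0.000000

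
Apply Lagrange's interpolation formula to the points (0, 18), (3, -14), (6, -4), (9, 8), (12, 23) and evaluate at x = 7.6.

Lagrange interpolation formula:
P(x) = Σ yᵢ × Lᵢ(x)
where Lᵢ(x) = Π_{j≠i} (x - xⱼ)/(xᵢ - xⱼ)

L_0(7.6) = (7.6 - 3)/(0 - 3) × (7.6 - 6)/(0 - 6) × (7.6 - 9)/(0 - 9) × (7.6 - 12)/(0 - 12) = 0.023322
L_1(7.6) = (7.6 - 0)/(3 - 0) × (7.6 - 6)/(3 - 6) × (7.6 - 9)/(3 - 9) × (7.6 - 12)/(3 - 12) = -0.154127
L_2(7.6) = (7.6 - 0)/(6 - 0) × (7.6 - 3)/(6 - 3) × (7.6 - 9)/(6 - 9) × (7.6 - 12)/(6 - 12) = 0.664672
L_3(7.6) = (7.6 - 0)/(9 - 0) × (7.6 - 3)/(9 - 3) × (7.6 - 6)/(9 - 6) × (7.6 - 12)/(9 - 12) = 0.506416
L_4(7.6) = (7.6 - 0)/(12 - 0) × (7.6 - 3)/(12 - 3) × (7.6 - 6)/(12 - 6) × (7.6 - 9)/(12 - 9) = -0.040283

P(7.6) = 18×L_0(7.6) + (-14)×L_1(7.6) + (-4)×L_2(7.6) + 8×L_3(7.6) + 23×L_4(7.6)
P(7.6) = 3.043700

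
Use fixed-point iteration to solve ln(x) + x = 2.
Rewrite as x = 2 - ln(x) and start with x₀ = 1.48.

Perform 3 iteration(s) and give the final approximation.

Equation: ln(x) + x = 2
Fixed-point form: x = 2 - ln(x)
x₀ = 1.48

x_1 = g(1.480000) = 1.607958
x_2 = g(1.607958) = 1.525035
x_3 = g(1.525035) = 1.577983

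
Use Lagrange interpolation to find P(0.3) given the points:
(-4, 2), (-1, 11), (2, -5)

Lagrange interpolation formula:
P(x) = Σ yᵢ × Lᵢ(x)
where Lᵢ(x) = Π_{j≠i} (x - xⱼ)/(xᵢ - xⱼ)

L_0(0.3) = (0.3 - (-1))/(-4 - (-1)) × (0.3 - 2)/(-4 - 2) = -0.122778
L_1(0.3) = (0.3 - (-4))/(-1 - (-4)) × (0.3 - 2)/(-1 - 2) = 0.812222
L_2(0.3) = (0.3 - (-4))/(2 - (-4)) × (0.3 - (-1))/(2 - (-1)) = 0.310556

P(0.3) = 2×L_0(0.3) + 11×L_1(0.3) + (-5)×L_2(0.3)
P(0.3) = 7.136111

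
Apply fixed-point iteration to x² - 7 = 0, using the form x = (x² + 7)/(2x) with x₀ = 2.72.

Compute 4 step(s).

Equation: x² - 7 = 0
Fixed-point form: x = (x² + 7)/(2x)
x₀ = 2.72

x_1 = g(2.720000) = 2.646765
x_2 = g(2.646765) = 2.645752
x_3 = g(2.645752) = 2.645751
x_4 = g(2.645751) = 2.645751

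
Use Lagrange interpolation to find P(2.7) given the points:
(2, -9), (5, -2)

Lagrange interpolation formula:
P(x) = Σ yᵢ × Lᵢ(x)
where Lᵢ(x) = Π_{j≠i} (x - xⱼ)/(xᵢ - xⱼ)

L_0(2.7) = (2.7 - 5)/(2 - 5) = 0.766667
L_1(2.7) = (2.7 - 2)/(5 - 2) = 0.233333

P(2.7) = (-9)×L_0(2.7) + (-2)×L_1(2.7)
P(2.7) = -7.366667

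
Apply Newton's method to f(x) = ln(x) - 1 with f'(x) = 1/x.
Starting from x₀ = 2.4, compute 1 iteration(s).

f(x) = ln(x) - 1
f'(x) = 1/x
x₀ = 2.4

Newton-Raphson formula: x_{n+1} = x_n - f(x_n)/f'(x_n)

Iteration 1:
  f(2.400000) = -0.124531
  f'(2.400000) = 0.416667
  x_1 = 2.400000 - (-0.124531)/0.416667 = 2.698875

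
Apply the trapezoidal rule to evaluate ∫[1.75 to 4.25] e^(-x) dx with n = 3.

f(x) = e^(-x)
a = 1.75, b = 4.25, n = 3
h = (b - a)/n = 0.833333

Trapezoidal rule: (h/2)[f(x₀) + 2f(x₁) + 2f(x₂) + ... + f(xₙ)]

x_0 = 1.7500, f(x_0) = 0.173774, coefficient = 1
x_1 = 2.5833, f(x_1) = 0.075522, coefficient = 2
x_2 = 3.4167, f(x_2) = 0.032822, coefficient = 2
x_3 = 4.2500, f(x_3) = 0.014264, coefficient = 1

I ≈ (0.833333/2) × 0.404725 = 0.168635
Exact value: 0.159510
Error: 0.009126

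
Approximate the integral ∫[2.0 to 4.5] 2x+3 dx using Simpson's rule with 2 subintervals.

f(x) = 2x+3
a = 2.0, b = 4.5, n = 2
h = (b - a)/n = 1.250000

Simpson's rule: (h/3)[f(x₀) + 4f(x₁) + 2f(x₂) + ... + f(xₙ)]

x_0 = 2.0000, f(x_0) = 7.000000, coefficient = 1
x_1 = 3.2500, f(x_1) = 9.500000, coefficient = 4
x_2 = 4.5000, f(x_2) = 12.000000, coefficient = 1

I ≈ (1.250000/3) × 57.000000 = 23.750000
Exact value: 23.750000
Error: 0.000000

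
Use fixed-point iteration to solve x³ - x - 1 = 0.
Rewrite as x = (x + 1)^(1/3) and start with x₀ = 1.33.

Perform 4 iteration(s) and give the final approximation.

Equation: x³ - x - 1 = 0
Fixed-point form: x = (x + 1)^(1/3)
x₀ = 1.33

x_1 = g(1.330000) = 1.325721
x_2 = g(1.325721) = 1.324908
x_3 = g(1.324908) = 1.324754
x_4 = g(1.324754) = 1.324725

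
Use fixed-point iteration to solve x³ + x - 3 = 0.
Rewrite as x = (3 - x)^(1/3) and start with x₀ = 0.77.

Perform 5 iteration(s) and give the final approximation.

Equation: x³ + x - 3 = 0
Fixed-point form: x = (3 - x)^(1/3)
x₀ = 0.77

x_1 = g(0.770000) = 1.306477
x_2 = g(1.306477) = 1.191966
x_3 = g(1.191966) = 1.218248
x_4 = g(1.218248) = 1.212316
x_5 = g(1.212316) = 1.213660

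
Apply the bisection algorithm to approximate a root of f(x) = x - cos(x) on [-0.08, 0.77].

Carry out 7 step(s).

f(x) = x - cos(x)
Initial interval: [-0.08, 0.77]

Iteration 1:
  c_1 = (-0.080000 + 0.770000)/2 = 0.345000
  f(c_1) = f(0.345000) = -0.596075
  f(a) × f(c) ≥ 0, new interval: [0.345000, 0.770000]
Iteration 2:
  c_2 = (0.345000 + 0.770000)/2 = 0.557500
  f(c_2) = f(0.557500) = -0.291080
  f(a) × f(c) ≥ 0, new interval: [0.557500, 0.770000]
Iteration 3:
  c_3 = (0.557500 + 0.770000)/2 = 0.663750
  f(c_3) = f(0.663750) = -0.123937
  f(a) × f(c) ≥ 0, new interval: [0.663750, 0.770000]
Iteration 4:
  c_4 = (0.663750 + 0.770000)/2 = 0.716875
  f(c_4) = f(0.716875) = -0.036988
  f(a) × f(c) ≥ 0, new interval: [0.716875, 0.770000]
Iteration 5:
  c_5 = (0.716875 + 0.770000)/2 = 0.743437
  f(c_5) = f(0.743437) = 0.007291
  f(a) × f(c) < 0, new interval: [0.716875, 0.743437]
Iteration 6:
  c_6 = (0.716875 + 0.743437)/2 = 0.730156
  f(c_6) = f(0.730156) = -0.014914
  f(a) × f(c) ≥ 0, new interval: [0.730156, 0.743437]
Iteration 7:
  c_7 = (0.730156 + 0.743437)/2 = 0.736797
  f(c_7) = f(0.736797) = -0.003828
  f(a) × f(c) ≥ 0, new interval: [0.736797, 0.743437]

After 7 iteration(s), the approximation is c_7 = 0.736797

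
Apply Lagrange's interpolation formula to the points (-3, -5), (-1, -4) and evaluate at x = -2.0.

Lagrange interpolation formula:
P(x) = Σ yᵢ × Lᵢ(x)
where Lᵢ(x) = Π_{j≠i} (x - xⱼ)/(xᵢ - xⱼ)

L_0(-2.0) = (-2.0 - (-1))/(-3 - (-1)) = 0.500000
L_1(-2.0) = (-2.0 - (-3))/(-1 - (-3)) = 0.500000

P(-2.0) = (-5)×L_0(-2.0) + (-4)×L_1(-2.0)
P(-2.0) = -4.500000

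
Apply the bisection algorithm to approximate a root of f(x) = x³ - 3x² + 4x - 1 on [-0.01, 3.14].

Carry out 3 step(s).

f(x) = x³ - 3x² + 4x - 1
Initial interval: [-0.01, 3.14]

Iteration 1:
  c_1 = (-0.010000 + 3.140000)/2 = 1.565000
  f(c_1) = f(1.565000) = 1.745362
  f(a) × f(c) < 0, new interval: [-0.010000, 1.565000]
Iteration 2:
  c_2 = (-0.010000 + 1.565000)/2 = 0.777500
  f(c_2) = f(0.777500) = 0.766485
  f(a) × f(c) < 0, new interval: [-0.010000, 0.777500]
Iteration 3:
  c_3 = (-0.010000 + 0.777500)/2 = 0.383750
  f(c_3) = f(0.383750) = 0.149720
  f(a) × f(c) < 0, new interval: [-0.010000, 0.383750]

After 3 iteration(s), the approximation is c_3 = 0.383750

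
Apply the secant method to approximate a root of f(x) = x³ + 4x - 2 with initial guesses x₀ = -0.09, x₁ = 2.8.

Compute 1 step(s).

f(x) = x³ + 4x - 2
x₀ = -0.09, x₁ = 2.8

Secant formula: x_{n+1} = x_n - f(x_n)(x_n - x_{n-1})/(f(x_n) - f(x_{n-1}))

Iteration 1:
  f(-0.090000) = -2.360729
  f(2.800000) = 31.152000
  x_2 = 2.800000 - 31.152000×(2.800000 - (-0.090000))/(31.152000 - (-2.360729))
       = 0.113580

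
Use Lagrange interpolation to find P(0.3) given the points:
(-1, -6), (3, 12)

Lagrange interpolation formula:
P(x) = Σ yᵢ × Lᵢ(x)
where Lᵢ(x) = Π_{j≠i} (x - xⱼ)/(xᵢ - xⱼ)

L_0(0.3) = (0.3 - 3)/(-1 - 3) = 0.675000
L_1(0.3) = (0.3 - (-1))/(3 - (-1)) = 0.325000

P(0.3) = (-6)×L_0(0.3) + 12×L_1(0.3)
P(0.3) = -0.150000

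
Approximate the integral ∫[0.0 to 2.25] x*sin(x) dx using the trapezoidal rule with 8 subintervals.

f(x) = x*sin(x)
a = 0.0, b = 2.25, n = 8
h = (b - a)/n = 0.281250

Trapezoidal rule: (h/2)[f(x₀) + 2f(x₁) + 2f(x₂) + ... + f(xₙ)]

x_0 = 0.0000, f(x_0) = 0.000000, coefficient = 1
x_1 = 0.2812, f(x_1) = 0.078063, coefficient = 2
x_2 = 0.5625, f(x_2) = 0.299983, coefficient = 2
x_3 = 0.8438, f(x_3) = 0.630400, coefficient = 2
x_4 = 1.1250, f(x_4) = 1.015051, coefficient = 2
x_5 = 1.4062, f(x_5) = 1.387255, coefficient = 2
x_6 = 1.6875, f(x_6) = 1.676021, coefficient = 2
x_7 = 1.9688, f(x_7) = 1.814904, coefficient = 2
x_8 = 2.2500, f(x_8) = 1.750665, coefficient = 1

I ≈ (0.281250/2) × 15.554020 = 2.187284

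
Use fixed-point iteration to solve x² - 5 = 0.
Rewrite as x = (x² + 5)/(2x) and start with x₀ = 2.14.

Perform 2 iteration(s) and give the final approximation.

Equation: x² - 5 = 0
Fixed-point form: x = (x² + 5)/(2x)
x₀ = 2.14

x_1 = g(2.140000) = 2.238224
x_2 = g(2.238224) = 2.236069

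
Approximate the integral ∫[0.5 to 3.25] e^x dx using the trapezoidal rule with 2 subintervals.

f(x) = e^x
a = 0.5, b = 3.25, n = 2
h = (b - a)/n = 1.375000

Trapezoidal rule: (h/2)[f(x₀) + 2f(x₁) + 2f(x₂) + ... + f(xₙ)]

x_0 = 0.5000, f(x_0) = 1.648721, coefficient = 1
x_1 = 1.8750, f(x_1) = 6.520819, coefficient = 2
x_2 = 3.2500, f(x_2) = 25.790340, coefficient = 1

I ≈ (1.375000/2) × 40.480699 = 27.830481
Exact value: 24.141619
Error: 3.688862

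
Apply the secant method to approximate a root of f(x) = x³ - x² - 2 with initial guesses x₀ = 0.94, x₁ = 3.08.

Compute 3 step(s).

f(x) = x³ - x² - 2
x₀ = 0.94, x₁ = 3.08

Secant formula: x_{n+1} = x_n - f(x_n)(x_n - x_{n-1})/(f(x_n) - f(x_{n-1}))

Iteration 1:
  f(0.940000) = -2.053016
  f(3.080000) = 17.731712
  x_2 = 3.080000 - 17.731712×(3.080000 - 0.940000)/(17.731712 - (-2.053016))
       = 1.162063
Iteration 2:
  f(3.080000) = 17.731712
  f(1.162063) = -1.781152
  x_3 = 1.162063 - (-1.781152)×(1.162063 - 3.080000)/(-1.781152 - 17.731712)
       = 1.337134
Iteration 3:
  f(1.162063) = -1.781152
  f(1.337134) = -1.397229
  x_4 = 1.337134 - (-1.397229)×(1.337134 - 1.162063)/(-1.397229 - (-1.781152))
       = 1.974279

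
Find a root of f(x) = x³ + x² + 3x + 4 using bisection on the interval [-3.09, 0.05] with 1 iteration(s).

f(x) = x³ + x² + 3x + 4
Initial interval: [-3.09, 0.05]

Iteration 1:
  c_1 = (-3.090000 + 0.050000)/2 = -1.520000
  f(c_1) = f(-1.520000) = -1.761408
  f(a) × f(c) ≥ 0, new interval: [-1.520000, 0.050000]

After 1 iteration(s), the approximation is c_1 = -1.520000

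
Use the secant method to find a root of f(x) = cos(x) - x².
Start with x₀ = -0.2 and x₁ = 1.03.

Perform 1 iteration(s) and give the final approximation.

f(x) = cos(x) - x²
x₀ = -0.2, x₁ = 1.03

Secant formula: x_{n+1} = x_n - f(x_n)(x_n - x_{n-1})/(f(x_n) - f(x_{n-1}))

Iteration 1:
  f(-0.200000) = 0.940067
  f(1.030000) = -0.546081
  x_2 = 1.030000 - (-0.546081)×(1.030000 - (-0.200000))/(-0.546081 - 0.940067)
       = 0.578040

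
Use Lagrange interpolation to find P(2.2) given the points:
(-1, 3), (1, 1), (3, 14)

Lagrange interpolation formula:
P(x) = Σ yᵢ × Lᵢ(x)
where Lᵢ(x) = Π_{j≠i} (x - xⱼ)/(xᵢ - xⱼ)

L_0(2.2) = (2.2 - 1)/(-1 - 1) × (2.2 - 3)/(-1 - 3) = -0.120000
L_1(2.2) = (2.2 - (-1))/(1 - (-1)) × (2.2 - 3)/(1 - 3) = 0.640000
L_2(2.2) = (2.2 - (-1))/(3 - (-1)) × (2.2 - 1)/(3 - 1) = 0.480000

P(2.2) = 3×L_0(2.2) + 1×L_1(2.2) + 14×L_2(2.2)
P(2.2) = 7.000000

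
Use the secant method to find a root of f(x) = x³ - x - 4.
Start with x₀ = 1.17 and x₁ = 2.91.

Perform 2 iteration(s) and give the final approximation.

f(x) = x³ - x - 4
x₀ = 1.17, x₁ = 2.91

Secant formula: x_{n+1} = x_n - f(x_n)(x_n - x_{n-1})/(f(x_n) - f(x_{n-1}))

Iteration 1:
  f(1.170000) = -3.568387
  f(2.910000) = 17.732171
  x_2 = 2.910000 - 17.732171×(2.910000 - 1.170000)/(17.732171 - (-3.568387))
       = 1.461494
Iteration 2:
  f(2.910000) = 17.732171
  f(1.461494) = -2.339792
  x_3 = 1.461494 - (-2.339792)×(1.461494 - 2.910000)/(-2.339792 - 17.732171)
       = 1.630347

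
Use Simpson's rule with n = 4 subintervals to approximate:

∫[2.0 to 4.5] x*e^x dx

f(x) = x*e^x
a = 2.0, b = 4.5, n = 4
h = (b - a)/n = 0.625000

Simpson's rule: (h/3)[f(x₀) + 4f(x₁) + 2f(x₂) + ... + f(xₙ)]

x_0 = 2.0000, f(x_0) = 14.778112, coefficient = 1
x_1 = 2.6250, f(x_1) = 36.237007, coefficient = 4
x_2 = 3.2500, f(x_2) = 83.818605, coefficient = 2
x_3 = 3.8750, f(x_3) = 186.707956, coefficient = 4
x_4 = 4.5000, f(x_4) = 405.077091, coefficient = 1

I ≈ (0.625000/3) × 1479.272265 = 308.181722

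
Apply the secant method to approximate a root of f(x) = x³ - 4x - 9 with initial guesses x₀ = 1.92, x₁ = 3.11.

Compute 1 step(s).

f(x) = x³ - 4x - 9
x₀ = 1.92, x₁ = 3.11

Secant formula: x_{n+1} = x_n - f(x_n)(x_n - x_{n-1})/(f(x_n) - f(x_{n-1}))

Iteration 1:
  f(1.920000) = -9.602112
  f(3.110000) = 8.640231
  x_2 = 3.110000 - 8.640231×(3.110000 - 1.920000)/(8.640231 - (-9.602112))
       = 2.546373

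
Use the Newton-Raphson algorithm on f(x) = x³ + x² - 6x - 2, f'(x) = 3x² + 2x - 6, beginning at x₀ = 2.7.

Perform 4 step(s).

f(x) = x³ + x² - 6x - 2
f'(x) = 3x² + 2x - 6
x₀ = 2.7

Newton-Raphson formula: x_{n+1} = x_n - f(x_n)/f'(x_n)

Iteration 1:
  f(2.700000) = 8.773000
  f'(2.700000) = 21.270000
  x_1 = 2.700000 - 8.773000/21.270000 = 2.287541
Iteration 2:
  f(2.287541) = 1.477945
  f'(2.287541) = 14.273616
  x_2 = 2.287541 - 1.477945/14.273616 = 2.183997
Iteration 3:
  f(2.183997) = 0.083188
  f'(2.183997) = 12.677528
  x_3 = 2.183997 - 0.083188/12.677528 = 2.177436
Iteration 4:
  f(2.177436) = 0.000325
  f'(2.177436) = 12.578547
  x_4 = 2.177436 - 0.000325/12.578547 = 2.177410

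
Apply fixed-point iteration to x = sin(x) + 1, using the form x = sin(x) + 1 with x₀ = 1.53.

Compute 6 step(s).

Equation: x = sin(x) + 1
Fixed-point form: x = sin(x) + 1
x₀ = 1.53

x_1 = g(1.530000) = 1.999168
x_2 = g(1.999168) = 1.909643
x_3 = g(1.909643) = 1.943139
x_4 = g(1.943139) = 1.931478
x_5 = g(1.931478) = 1.935657
x_6 = g(1.935657) = 1.934174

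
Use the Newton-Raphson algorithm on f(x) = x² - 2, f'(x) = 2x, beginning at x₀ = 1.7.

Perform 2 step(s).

f(x) = x² - 2
f'(x) = 2x
x₀ = 1.7

Newton-Raphson formula: x_{n+1} = x_n - f(x_n)/f'(x_n)

Iteration 1:
  f(1.700000) = 0.890000
  f'(1.700000) = 3.400000
  x_1 = 1.700000 - 0.890000/3.400000 = 1.438235
Iteration 2:
  f(1.438235) = 0.068521
  f'(1.438235) = 2.876471
  x_2 = 1.438235 - 0.068521/2.876471 = 1.414414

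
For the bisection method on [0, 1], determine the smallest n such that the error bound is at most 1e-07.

We need (b-a)/2^n ≤ 1e-07
(1 - 0)/2^n ≤ 1e-07
1/2^n ≤ 1e-07
2^n ≥ 10000000
n ≥ log₂(10000000) = 23.25
n ≥ 24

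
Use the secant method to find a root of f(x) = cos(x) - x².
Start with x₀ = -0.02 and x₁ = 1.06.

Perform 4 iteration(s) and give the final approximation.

f(x) = cos(x) - x²
x₀ = -0.02, x₁ = 1.06

Secant formula: x_{n+1} = x_n - f(x_n)(x_n - x_{n-1})/(f(x_n) - f(x_{n-1}))

Iteration 1:
  f(-0.020000) = 0.999400
  f(1.060000) = -0.634728
  x_2 = 1.060000 - (-0.634728)×(1.060000 - (-0.020000))/(-0.634728 - 0.999400)
       = 0.640506
Iteration 2:
  f(1.060000) = -0.634728
  f(0.640506) = 0.391545
  x_3 = 0.640506 - 0.391545×(0.640506 - 1.060000)/(0.391545 - (-0.634728))
       = 0.800552
Iteration 3:
  f(0.640506) = 0.391545
  f(0.800552) = 0.055427
  x_4 = 0.800552 - 0.055427×(0.800552 - 0.640506)/(0.055427 - 0.391545)
       = 0.826944
Iteration 4:
  f(0.800552) = 0.055427
  f(0.826944) = -0.006709
  x_5 = 0.826944 - (-0.006709)×(0.826944 - 0.800552)/(-0.006709 - 0.055427)
       = 0.824095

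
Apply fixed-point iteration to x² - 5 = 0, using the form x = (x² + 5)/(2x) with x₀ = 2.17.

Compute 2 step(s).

Equation: x² - 5 = 0
Fixed-point form: x = (x² + 5)/(2x)
x₀ = 2.17

x_1 = g(2.170000) = 2.237074
x_2 = g(2.237074) = 2.236068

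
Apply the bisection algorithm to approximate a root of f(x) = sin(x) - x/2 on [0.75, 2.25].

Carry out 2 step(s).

f(x) = sin(x) - x/2
Initial interval: [0.75, 2.25]

Iteration 1:
  c_1 = (0.750000 + 2.250000)/2 = 1.500000
  f(c_1) = f(1.500000) = 0.247495
  f(a) × f(c) ≥ 0, new interval: [1.500000, 2.250000]
Iteration 2:
  c_2 = (1.500000 + 2.250000)/2 = 1.875000
  f(c_2) = f(1.875000) = 0.016586
  f(a) × f(c) ≥ 0, new interval: [1.875000, 2.250000]

After 2 iteration(s), the approximation is c_2 = 1.875000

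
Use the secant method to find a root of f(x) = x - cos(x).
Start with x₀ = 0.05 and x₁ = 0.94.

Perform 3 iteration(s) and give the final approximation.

f(x) = x - cos(x)
x₀ = 0.05, x₁ = 0.94

Secant formula: x_{n+1} = x_n - f(x_n)(x_n - x_{n-1})/(f(x_n) - f(x_{n-1}))

Iteration 1:
  f(0.050000) = -0.948750
  f(0.940000) = 0.350212
  x_2 = 0.940000 - 0.350212×(0.940000 - 0.050000)/(0.350212 - (-0.948750))
       = 0.700048
Iteration 2:
  f(0.940000) = 0.350212
  f(0.700048) = -0.064763
  x_3 = 0.700048 - (-0.064763)×(0.700048 - 0.940000)/(-0.064763 - 0.350212)
       = 0.737496
Iteration 3:
  f(0.700048) = -0.064763
  f(0.737496) = -0.002658
  x_4 = 0.737496 - (-0.002658)×(0.737496 - 0.700048)/(-0.002658 - (-0.064763))
       = 0.739099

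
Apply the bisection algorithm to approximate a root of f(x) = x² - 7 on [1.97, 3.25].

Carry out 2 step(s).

f(x) = x² - 7
Initial interval: [1.97, 3.25]

Iteration 1:
  c_1 = (1.970000 + 3.250000)/2 = 2.610000
  f(c_1) = f(2.610000) = -0.187900
  f(a) × f(c) ≥ 0, new interval: [2.610000, 3.250000]
Iteration 2:
  c_2 = (2.610000 + 3.250000)/2 = 2.930000
  f(c_2) = f(2.930000) = 1.584900
  f(a) × f(c) < 0, new interval: [2.610000, 2.930000]

After 2 iteration(s), the approximation is c_2 = 2.930000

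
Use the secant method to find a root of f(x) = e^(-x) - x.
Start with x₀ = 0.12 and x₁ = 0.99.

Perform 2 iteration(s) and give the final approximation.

f(x) = e^(-x) - x
x₀ = 0.12, x₁ = 0.99

Secant formula: x_{n+1} = x_n - f(x_n)(x_n - x_{n-1})/(f(x_n) - f(x_{n-1}))

Iteration 1:
  f(0.120000) = 0.766920
  f(0.990000) = -0.618423
  x_2 = 0.990000 - (-0.618423)×(0.990000 - 0.120000)/(-0.618423 - 0.766920)
       = 0.601628
Iteration 2:
  f(0.990000) = -0.618423
  f(0.601628) = -0.053710
  x_3 = 0.601628 - (-0.053710)×(0.601628 - 0.990000)/(-0.053710 - (-0.618423))
       = 0.564691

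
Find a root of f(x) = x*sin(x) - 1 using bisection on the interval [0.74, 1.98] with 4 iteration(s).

f(x) = x*sin(x) - 1
Initial interval: [0.74, 1.98]

Iteration 1:
  c_1 = (0.740000 + 1.980000)/2 = 1.360000
  f(c_1) = f(1.360000) = 0.329896
  f(a) × f(c) < 0, new interval: [0.740000, 1.360000]
Iteration 2:
  c_2 = (0.740000 + 1.360000)/2 = 1.050000
  f(c_2) = f(1.050000) = -0.089206
  f(a) × f(c) ≥ 0, new interval: [1.050000, 1.360000]
Iteration 3:
  c_3 = (1.050000 + 1.360000)/2 = 1.205000
  f(c_3) = f(1.205000) = 0.125276
  f(a) × f(c) < 0, new interval: [1.050000, 1.205000]
Iteration 4:
  c_4 = (1.050000 + 1.205000)/2 = 1.127500
  f(c_4) = f(1.127500) = 0.018519
  f(a) × f(c) < 0, new interval: [1.050000, 1.127500]

After 4 iteration(s), the approximation is c_4 = 1.127500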